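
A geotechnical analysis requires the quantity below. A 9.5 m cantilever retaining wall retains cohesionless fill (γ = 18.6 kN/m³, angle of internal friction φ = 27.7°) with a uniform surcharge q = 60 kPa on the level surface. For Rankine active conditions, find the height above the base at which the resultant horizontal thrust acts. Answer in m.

3.81 m

K_a = 0.3653.
Triangular part P₁ = ½K_aγH² = 306.6 at H/3 = 3.167 m; rectangular part P₂ = K_a q H = 208.2 at H/2 = 4.750 m.
ȳ = (P₁·3.167 + P₂·4.750)/(P₁+P₂) = 3.807 m.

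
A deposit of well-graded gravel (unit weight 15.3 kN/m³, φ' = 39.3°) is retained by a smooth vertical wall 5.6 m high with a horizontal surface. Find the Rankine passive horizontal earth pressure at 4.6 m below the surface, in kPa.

K_p = (1 + sin φ)/(1 − sin φ) = 4.455.
σ_h = K_p γ z = 4.455 × 15.3 × 4.6 = 313.6 kPa.

314 kPa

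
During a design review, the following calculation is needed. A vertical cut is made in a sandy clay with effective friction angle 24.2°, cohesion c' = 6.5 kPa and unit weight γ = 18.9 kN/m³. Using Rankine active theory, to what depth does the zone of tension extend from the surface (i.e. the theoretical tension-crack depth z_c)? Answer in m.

1.06 m

K_a = tan²(45° − 24.2°/2) = 0.4185; √K_a = 0.6469.
The active pressure is zero where K_a γ z = 2c√K_a, so z_c = 2c/(γ√K_a) = 2×6.5/(18.9×0.6469) = 1.063 m.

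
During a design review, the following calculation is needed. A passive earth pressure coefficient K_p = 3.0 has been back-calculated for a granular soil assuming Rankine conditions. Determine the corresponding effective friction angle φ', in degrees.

K_p = (1+sin φ)/(1−sin φ) ⇒ sin φ = (K_p − 1)/(K_p + 1) = 0.5000.
φ = arcsin(0.5000) = 30.00°.

30.0°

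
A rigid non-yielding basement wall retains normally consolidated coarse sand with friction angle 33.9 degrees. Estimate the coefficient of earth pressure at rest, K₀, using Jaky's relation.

K₀ = 1 − sin φ' = 1 − sin 33.9° = 0.4423.

0.442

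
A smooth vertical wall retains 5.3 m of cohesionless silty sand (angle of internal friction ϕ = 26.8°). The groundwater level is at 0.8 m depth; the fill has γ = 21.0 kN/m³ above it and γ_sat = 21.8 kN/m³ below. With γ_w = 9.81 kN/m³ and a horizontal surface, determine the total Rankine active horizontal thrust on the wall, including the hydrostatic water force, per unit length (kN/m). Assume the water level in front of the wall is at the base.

K_a = tan²(45° − φ/2) = 0.3785.
γ' = 21.8 − 9.81 = 11.99 kN/m³. Depth below WT = 4.5 m.
σ'_h at WT = K_a γ d_w = 6.358 kPa; at base = 6.358 + K_a γ' × 4.5 = 26.78 kPa.
P₁ (0–0.8 m) = ½×6.358×0.8 = 2.543. P₂ (0.8–5.3 m) = ½(6.358+26.78)×4.5 = 74.56.
P_w = ½ γ_w h₂² = 0.5×9.81×4.5² = 99.33. Total = 2.543+74.56+99.33 = 176.4 kN/m.

176 kN/m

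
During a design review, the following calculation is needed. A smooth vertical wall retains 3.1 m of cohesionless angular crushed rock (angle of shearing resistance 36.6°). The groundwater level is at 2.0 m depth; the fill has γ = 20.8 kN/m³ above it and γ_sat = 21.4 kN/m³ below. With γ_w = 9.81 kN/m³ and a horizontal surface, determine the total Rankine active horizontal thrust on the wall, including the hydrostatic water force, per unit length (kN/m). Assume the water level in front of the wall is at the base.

29.8 kN/m

K_a = tan²(45° − φ/2) = 0.2530.
γ' = 21.4 − 9.81 = 11.59 kN/m³. Depth below WT = 1.1 m.
σ'_h at WT = K_a γ d_w = 10.52 kPa; at base = 10.52 + K_a γ' × 1.1 = 13.75 kPa.
P₁ (0–2.0 m) = ½×10.52×2.0 = 10.52. P₂ (2.0–3.1 m) = ½(10.52+13.75)×1.1 = 13.35.
P_w = ½ γ_w h₂² = 0.5×9.81×1.1² = 5.935. Total = 10.52+13.35+5.935 = 29.81 kN/m.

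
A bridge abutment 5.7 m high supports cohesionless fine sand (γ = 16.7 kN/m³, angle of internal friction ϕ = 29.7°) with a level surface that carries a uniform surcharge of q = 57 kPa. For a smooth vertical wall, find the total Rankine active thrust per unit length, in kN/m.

201 kN/m

K_a = tan²(45° − φ/2) = 0.3374.
Soil triangle: ½ K_a γ H² = 0.5×0.3374×16.7×5.7² = 91.53 kN/m.
Surcharge rectangle: K_a q H = 0.3374×57×5.7 = 109.6 kN/m.
Total = 91.53 + 109.6 = 201.1 kN/m.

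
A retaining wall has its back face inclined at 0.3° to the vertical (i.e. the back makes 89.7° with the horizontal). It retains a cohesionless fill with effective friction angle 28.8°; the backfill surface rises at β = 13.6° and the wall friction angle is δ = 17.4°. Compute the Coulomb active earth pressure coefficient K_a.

K_a = sin²(α+φ) / [sin²α · sin(α−δ) · (1 + √{sin(φ+δ)sin(φ−β) / (sin(α−δ)sin(α+β))})²].
With α = 89.7°, φ = 28.8°, δ = 17.4°, β = 13.6°: K_a = 0.3846.

0.385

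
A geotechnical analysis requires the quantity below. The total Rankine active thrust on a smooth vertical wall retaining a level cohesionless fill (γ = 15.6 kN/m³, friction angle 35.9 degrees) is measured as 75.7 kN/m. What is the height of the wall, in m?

K_a = 0.2607. P_a = ½ K_a γ H² ⇒ H = √(2P_a/(K_a γ)).
H = √(2×75.7/(0.2607×15.6)) = 6.101 m.

6.10 m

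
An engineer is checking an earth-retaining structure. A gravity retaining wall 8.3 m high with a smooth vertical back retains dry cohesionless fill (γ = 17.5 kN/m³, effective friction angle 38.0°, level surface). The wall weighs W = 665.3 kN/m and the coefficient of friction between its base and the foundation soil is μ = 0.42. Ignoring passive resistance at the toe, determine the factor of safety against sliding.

1.95

K_a = tan²(45° − 38.0°/2) = 0.2379.
P_a = ½K_aγH² = 0.5×0.2379×17.5×8.3² = 143.4 kN/m, acting at H/3 = 2.767 m above the base.
FS_sliding = μW / P_a = 0.42×665.3 / 143.4 = 1.949.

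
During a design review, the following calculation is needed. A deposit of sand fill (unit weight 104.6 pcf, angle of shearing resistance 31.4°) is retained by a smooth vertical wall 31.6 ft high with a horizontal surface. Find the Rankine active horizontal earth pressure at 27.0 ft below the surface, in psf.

889 psf

K_a = (1 − sin φ)/(1 + sin φ) = 0.3149.
σ_h = K_a γ z = 0.3149 × 104.6 × 27.0 = 889.4 psf.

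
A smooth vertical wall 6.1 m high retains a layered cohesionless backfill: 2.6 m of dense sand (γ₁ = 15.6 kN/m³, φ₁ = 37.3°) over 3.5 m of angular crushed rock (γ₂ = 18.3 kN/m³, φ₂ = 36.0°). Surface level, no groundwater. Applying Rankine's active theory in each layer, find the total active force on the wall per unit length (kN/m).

78.9 kN/m

K_a1 = tan²(45°−37.3°/2) = 0.2453; K_a2 = tan²(45°−36.0°/2) = 0.2596.
Layer 1: σ at base = K_a1 γ₁ h₁ = 9.951 kPa; P₁ = ½×9.951×2.6 = 12.94.
Layer 2: σ_v at top = γ₁h₁ = 40.56; σ_h top = K_a2×40.56 = 10.53; σ_h base = K_a2×(40.56+18.3×3.5) = 27.16.
P₂ = ½(10.53+27.16)×3.5 = 65.95. Total P_a = 12.94+65.95 = 78.89 kN/m.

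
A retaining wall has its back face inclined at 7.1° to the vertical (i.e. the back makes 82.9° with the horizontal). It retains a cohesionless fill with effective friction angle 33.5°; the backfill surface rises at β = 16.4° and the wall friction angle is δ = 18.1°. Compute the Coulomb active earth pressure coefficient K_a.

K_a = sin²(α+φ) / [sin²α · sin(α−δ) · (1 + √{sin(φ+δ)sin(φ−β) / (sin(α−δ)sin(α+β))})²].
With α = 82.9°, φ = 33.5°, δ = 18.1°, β = 16.4°: K_a = 0.3960.

0.396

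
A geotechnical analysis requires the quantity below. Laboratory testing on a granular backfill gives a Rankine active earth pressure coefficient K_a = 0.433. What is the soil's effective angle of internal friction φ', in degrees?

23.3°

K_a = tan²(45° − φ/2) ⇒ 45° − φ/2 = arctan(√0.433) = 33.35°.
φ = 2(45° − 33.35°) = 23.31°.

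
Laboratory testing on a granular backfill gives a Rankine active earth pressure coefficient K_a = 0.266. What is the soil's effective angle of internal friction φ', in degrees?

35.4°

K_a = tan²(45° − φ/2) ⇒ 45° − φ/2 = arctan(√0.266) = 27.28°.
φ = 2(45° − 27.28°) = 35.43°.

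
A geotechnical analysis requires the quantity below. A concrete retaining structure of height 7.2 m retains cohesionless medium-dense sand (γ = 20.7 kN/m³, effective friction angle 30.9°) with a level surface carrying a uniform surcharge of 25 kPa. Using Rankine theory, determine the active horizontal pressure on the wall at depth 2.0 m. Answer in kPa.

K_a = (1 − sin φ)/(1 + sin φ) = 0.3214.
σ_v = γz + q = 20.7 × 2.0 + 25 = 66.40 kPa.
σ_h = K_a σ_v = 0.3214 × 66.40 = 21.34 kPa.

21.3 kPa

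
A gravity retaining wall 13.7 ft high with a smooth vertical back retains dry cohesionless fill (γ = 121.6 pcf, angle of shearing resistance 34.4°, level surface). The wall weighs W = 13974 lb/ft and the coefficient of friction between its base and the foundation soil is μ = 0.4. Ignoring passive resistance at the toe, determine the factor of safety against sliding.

1.76

K_a = tan²(45° − 34.4°/2) = 0.2780.
P_a = ½K_aγH² = 0.5×0.2780×121.6×13.7² = 3172 lb/ft, acting at H/3 = 4.567 ft above the base.
FS_sliding = μW / P_a = 0.4×13974 / 3172 = 1.762.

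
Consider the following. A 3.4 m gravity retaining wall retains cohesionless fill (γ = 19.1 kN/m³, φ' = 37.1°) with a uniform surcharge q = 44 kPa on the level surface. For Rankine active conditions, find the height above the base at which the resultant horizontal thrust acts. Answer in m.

1.46 m

K_a = 0.2475.
Triangular part P₁ = ½K_aγH² = 27.32 at H/3 = 1.133 m; rectangular part P₂ = K_a q H = 37.03 at H/2 = 1.700 m.
ȳ = (P₁·1.133 + P₂·1.700)/(P₁+P₂) = 1.459 m.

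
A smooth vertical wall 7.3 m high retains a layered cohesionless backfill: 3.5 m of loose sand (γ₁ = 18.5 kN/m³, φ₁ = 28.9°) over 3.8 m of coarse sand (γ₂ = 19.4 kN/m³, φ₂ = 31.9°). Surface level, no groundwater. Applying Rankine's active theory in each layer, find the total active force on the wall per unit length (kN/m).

159 kN/m

K_a1 = tan²(45°−28.9°/2) = 0.3484; K_a2 = tan²(45°−31.9°/2) = 0.3085.
Layer 1: σ at base = K_a1 γ₁ h₁ = 22.56 kPa; P₁ = ½×22.56×3.5 = 39.47.
Layer 2: σ_v at top = γ₁h₁ = 64.75; σ_h top = K_a2×64.75 = 19.98; σ_h base = K_a2×(64.75+19.4×3.8) = 42.72.
P₂ = ½(19.98+42.72)×3.8 = 119.1. Total P_a = 39.47+119.1 = 158.6 kN/m.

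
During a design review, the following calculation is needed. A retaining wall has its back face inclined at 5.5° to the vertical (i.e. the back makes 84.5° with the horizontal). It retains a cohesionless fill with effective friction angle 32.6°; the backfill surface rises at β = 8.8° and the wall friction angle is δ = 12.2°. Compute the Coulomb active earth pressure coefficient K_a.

0.351

K_a = sin²(α+φ) / [sin²α · sin(α−δ) · (1 + √{sin(φ+δ)sin(φ−β) / (sin(α−δ)sin(α+β))})²].
With α = 84.5°, φ = 32.6°, δ = 12.2°, β = 8.8°: K_a = 0.3509.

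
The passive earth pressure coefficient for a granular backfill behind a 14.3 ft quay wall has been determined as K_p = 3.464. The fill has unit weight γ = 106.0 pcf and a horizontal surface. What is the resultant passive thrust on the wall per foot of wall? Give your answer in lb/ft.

37500 lb/ft

P = ½ K_p γ H² = 0.5 × 3.464 × 106.0 × 14.3² = 37540 lb/ft.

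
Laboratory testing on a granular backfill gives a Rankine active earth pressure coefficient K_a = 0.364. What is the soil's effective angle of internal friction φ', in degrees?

K_a = tan²(45° − φ/2) ⇒ 45° − φ/2 = arctan(√0.364) = 31.10°.
φ = 2(45° − 31.10°) = 27.79°.

27.8°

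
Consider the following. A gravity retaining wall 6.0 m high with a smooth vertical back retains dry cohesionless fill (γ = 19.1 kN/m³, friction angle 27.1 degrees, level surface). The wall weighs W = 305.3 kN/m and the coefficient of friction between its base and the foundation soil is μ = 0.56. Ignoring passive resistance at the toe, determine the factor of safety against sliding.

K_a = tan²(45° − 27.1°/2) = 0.3741.
P_a = ½K_aγH² = 0.5×0.3741×19.1×6.0² = 128.6 kN/m, acting at H/3 = 2.000 m above the base.
FS_sliding = μW / P_a = 0.56×305.3 / 128.6 = 1.329.

1.33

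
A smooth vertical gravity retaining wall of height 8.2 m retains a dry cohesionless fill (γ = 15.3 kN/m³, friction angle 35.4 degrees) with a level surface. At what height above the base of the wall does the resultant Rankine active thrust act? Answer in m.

K_a = 0.2664.
The pressure distribution is triangular, so the resultant acts at H/3 above the base = 8.2/3 = 2.733 m.

2.73 m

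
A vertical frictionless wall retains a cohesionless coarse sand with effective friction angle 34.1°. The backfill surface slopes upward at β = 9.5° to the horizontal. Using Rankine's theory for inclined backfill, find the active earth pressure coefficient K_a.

K_a = cos β · (cos β − √(cos²β − cos²φ)) / (cos β + √(cos²β − cos²φ)).
cos β = 0.9863, cos φ = 0.8281, √(cos²β − cos²φ) = 0.5358.
K_a = 0.9863 × (0.9863 − 0.5358)/(0.9863 + 0.5358) = 0.2919.

0.292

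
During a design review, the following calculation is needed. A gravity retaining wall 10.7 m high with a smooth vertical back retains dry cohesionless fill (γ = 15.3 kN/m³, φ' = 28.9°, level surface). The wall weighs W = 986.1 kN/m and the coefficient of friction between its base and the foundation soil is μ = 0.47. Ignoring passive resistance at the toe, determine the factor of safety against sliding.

K_a = tan²(45° − 28.9°/2) = 0.3484.
P_a = ½K_aγH² = 0.5×0.3484×15.3×10.7² = 305.1 kN/m, acting at H/3 = 3.567 m above the base.
FS_sliding = μW / P_a = 0.47×986.1 / 305.1 = 1.519.

1.52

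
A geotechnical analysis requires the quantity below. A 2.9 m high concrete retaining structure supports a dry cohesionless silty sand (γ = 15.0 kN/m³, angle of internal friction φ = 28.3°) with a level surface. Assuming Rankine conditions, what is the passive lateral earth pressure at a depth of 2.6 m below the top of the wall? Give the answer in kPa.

109 kPa

K_p = (1 + sin φ)/(1 − sin φ) = 2.803.
σ_h = K_p γ z = 2.803 × 15.0 × 2.6 = 109.3 kPa.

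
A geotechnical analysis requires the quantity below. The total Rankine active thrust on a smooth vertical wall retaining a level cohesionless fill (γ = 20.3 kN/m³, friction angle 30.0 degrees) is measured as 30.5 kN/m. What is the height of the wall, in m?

3.00 m

K_a = 0.3333. P_a = ½ K_a γ H² ⇒ H = √(2P_a/(K_a γ)).
H = √(2×30.5/(0.3333×20.3)) = 3.002 m.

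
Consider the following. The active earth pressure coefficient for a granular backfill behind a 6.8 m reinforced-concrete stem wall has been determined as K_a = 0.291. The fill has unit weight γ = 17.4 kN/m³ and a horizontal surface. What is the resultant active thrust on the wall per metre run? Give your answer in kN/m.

P = ½ K_a γ H² = 0.5 × 0.291 × 17.4 × 6.8² = 117.1 kN/m.

117 kN/m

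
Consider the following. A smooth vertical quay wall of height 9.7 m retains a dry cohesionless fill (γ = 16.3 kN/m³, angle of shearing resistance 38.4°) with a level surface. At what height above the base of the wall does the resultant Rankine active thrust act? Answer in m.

3.23 m

K_a = 0.2337.
The pressure distribution is triangular, so the resultant acts at H/3 above the base = 9.7/3 = 3.233 m.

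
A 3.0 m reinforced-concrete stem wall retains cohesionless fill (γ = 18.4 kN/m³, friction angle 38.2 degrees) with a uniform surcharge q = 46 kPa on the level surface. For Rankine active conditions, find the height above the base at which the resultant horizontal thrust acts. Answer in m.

K_a = 0.2358.
Triangular part P₁ = ½K_aγH² = 19.52 at H/3 = 1.000 m; rectangular part P₂ = K_a q H = 32.54 at H/2 = 1.500 m.
ȳ = (P₁·1.000 + P₂·1.500)/(P₁+P₂) = 1.312 m.

1.31 m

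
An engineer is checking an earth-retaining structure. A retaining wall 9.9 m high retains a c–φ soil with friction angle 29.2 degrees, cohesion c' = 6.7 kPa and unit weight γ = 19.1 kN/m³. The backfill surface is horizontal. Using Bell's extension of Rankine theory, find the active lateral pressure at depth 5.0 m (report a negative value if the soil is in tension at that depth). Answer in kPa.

K_a = (1 − sin φ)/(1 + sin φ) = 0.3442.
σ_a = K_a γ z − 2c√K_a = 0.3442×19.1×5.0 − 2×6.7×0.5867 = 25.01 kPa.

25.0 kPa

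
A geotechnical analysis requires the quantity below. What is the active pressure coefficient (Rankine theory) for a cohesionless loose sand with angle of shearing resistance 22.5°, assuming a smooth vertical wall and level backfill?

K_a = (1 − sin φ)/(1 + sin φ) = (1 − sin 22.5°)/(1 + sin 22.5°) = 0.4465.

0.446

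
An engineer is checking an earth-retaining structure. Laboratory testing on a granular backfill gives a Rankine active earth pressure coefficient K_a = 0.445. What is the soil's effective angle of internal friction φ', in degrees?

K_a = tan²(45° − φ/2) ⇒ 45° − φ/2 = arctan(√0.445) = 33.71°.
φ = 2(45° − 33.71°) = 22.59°.

22.6°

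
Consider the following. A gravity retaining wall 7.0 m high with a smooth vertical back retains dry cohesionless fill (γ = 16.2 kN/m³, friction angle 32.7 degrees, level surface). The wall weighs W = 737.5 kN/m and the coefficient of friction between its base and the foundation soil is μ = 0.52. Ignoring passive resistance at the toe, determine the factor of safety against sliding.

3.24

K_a = tan²(45° − 32.7°/2) = 0.2985.
P_a = ½K_aγH² = 0.5×0.2985×16.2×7.0² = 118.5 kN/m, acting at H/3 = 2.333 m above the base.
FS_sliding = μW / P_a = 0.52×737.5 / 118.5 = 3.237.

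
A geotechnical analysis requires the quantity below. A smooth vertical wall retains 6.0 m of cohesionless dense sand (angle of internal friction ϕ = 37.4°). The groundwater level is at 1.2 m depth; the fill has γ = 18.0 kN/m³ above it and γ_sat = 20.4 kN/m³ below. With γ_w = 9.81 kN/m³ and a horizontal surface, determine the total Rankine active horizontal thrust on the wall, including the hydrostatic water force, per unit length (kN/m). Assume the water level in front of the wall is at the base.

171 kN/m

K_a = tan²(45° − φ/2) = 0.2443.
γ' = 20.4 − 9.81 = 10.59 kN/m³. Depth below WT = 4.8 m.
σ'_h at WT = K_a γ d_w = 5.276 kPa; at base = 5.276 + K_a γ' × 4.8 = 17.69 kPa.
P₁ (0–1.2 m) = ½×5.276×1.2 = 3.166. P₂ (1.2–6.0 m) = ½(5.276+17.69)×4.8 = 55.12.
P_w = ½ γ_w h₂² = 0.5×9.81×4.8² = 113.0. Total = 3.166+55.12+113.0 = 171.3 kN/m.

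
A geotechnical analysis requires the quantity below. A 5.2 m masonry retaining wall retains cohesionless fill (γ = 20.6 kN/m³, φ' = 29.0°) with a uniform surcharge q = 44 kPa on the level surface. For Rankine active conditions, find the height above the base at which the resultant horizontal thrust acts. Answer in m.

K_a = 0.3470.
Triangular part P₁ = ½K_aγH² = 96.64 at H/3 = 1.733 m; rectangular part P₂ = K_a q H = 79.39 at H/2 = 2.600 m.
ȳ = (P₁·1.733 + P₂·2.600)/(P₁+P₂) = 2.124 m.

2.12 m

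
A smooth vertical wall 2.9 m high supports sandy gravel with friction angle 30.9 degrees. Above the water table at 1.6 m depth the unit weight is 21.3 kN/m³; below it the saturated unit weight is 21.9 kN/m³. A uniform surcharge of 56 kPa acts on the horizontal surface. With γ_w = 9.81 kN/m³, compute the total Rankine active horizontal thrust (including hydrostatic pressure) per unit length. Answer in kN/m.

K_a = tan²(45° − φ/2) = 0.3214.
γ' = 21.9 − 9.81 = 12.09 kN/m³. h₂ = H − d_w = 1.3 m.
σ'_h: at surface K_a·q = 18.00; at WT K_a(q+γd_w) = 28.95; at base K_a(q+γd_w+γ'h₂) = 34.00 kPa.
P₁ = ½(18.00+28.95)×1.6 = 37.56; P₂ = ½(28.95+34.00)×1.3 = 40.92; P_w = ½γ_w h₂² = 8.289.
Total = 37.56+40.92+8.289 = 86.77 kN/m.

86.8 kN/m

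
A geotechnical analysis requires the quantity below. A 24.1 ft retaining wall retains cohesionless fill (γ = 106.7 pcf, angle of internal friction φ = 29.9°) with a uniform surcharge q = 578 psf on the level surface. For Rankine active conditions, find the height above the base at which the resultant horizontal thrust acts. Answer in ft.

9.28 ft

K_a = 0.3347.
Triangular part P₁ = ½K_aγH² = 10370 at H/3 = 8.033 ft; rectangular part P₂ = K_a q H = 4662 at H/2 = 12.05 ft.
ȳ = (P₁·8.033 + P₂·12.05)/(P₁+P₂) = 9.279 ft.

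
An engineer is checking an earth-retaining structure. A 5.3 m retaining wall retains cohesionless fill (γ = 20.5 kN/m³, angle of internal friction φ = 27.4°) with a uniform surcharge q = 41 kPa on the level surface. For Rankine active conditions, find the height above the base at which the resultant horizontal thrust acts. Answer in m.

K_a = 0.3697.
Triangular part P₁ = ½K_aγH² = 106.4 at H/3 = 1.767 m; rectangular part P₂ = K_a q H = 80.33 at H/2 = 2.650 m.
ȳ = (P₁·1.767 + P₂·2.650)/(P₁+P₂) = 2.147 m.

2.15 m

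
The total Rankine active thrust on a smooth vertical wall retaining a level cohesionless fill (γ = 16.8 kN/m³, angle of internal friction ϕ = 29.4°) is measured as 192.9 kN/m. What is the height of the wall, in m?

K_a = 0.3415. P_a = ½ K_a γ H² ⇒ H = √(2P_a/(K_a γ)).
H = √(2×192.9/(0.3415×16.8)) = 8.201 m.

8.20 m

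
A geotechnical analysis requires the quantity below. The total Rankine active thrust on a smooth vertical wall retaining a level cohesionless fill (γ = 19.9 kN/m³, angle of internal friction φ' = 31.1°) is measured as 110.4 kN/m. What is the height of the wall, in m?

K_a = 0.3188. P_a = ½ K_a γ H² ⇒ H = √(2P_a/(K_a γ)).
H = √(2×110.4/(0.3188×19.9)) = 5.900 m.

5.90 m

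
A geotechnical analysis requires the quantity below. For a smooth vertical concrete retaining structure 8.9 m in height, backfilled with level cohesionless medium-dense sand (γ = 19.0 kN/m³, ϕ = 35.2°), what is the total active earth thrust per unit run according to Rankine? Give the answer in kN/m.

K_a = tan²(45° − φ/2) = 0.2687.
P_a = ½ K_a γ H² = 0.5 × 0.2687 × 19.0 × 8.9² = 202.2 kN/m.

202 kN/m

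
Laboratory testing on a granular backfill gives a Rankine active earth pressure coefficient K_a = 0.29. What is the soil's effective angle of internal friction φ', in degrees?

K_a = tan²(45° − φ/2) ⇒ 45° − φ/2 = arctan(√0.29) = 28.30°.
φ = 2(45° − 28.30°) = 33.39°.

33.4°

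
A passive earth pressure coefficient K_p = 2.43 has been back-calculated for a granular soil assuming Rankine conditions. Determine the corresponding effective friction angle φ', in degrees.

K_p = (1+sin φ)/(1−sin φ) ⇒ sin φ = (K_p − 1)/(K_p + 1) = 0.4169.
φ = arcsin(0.4169) = 24.64°.

24.6°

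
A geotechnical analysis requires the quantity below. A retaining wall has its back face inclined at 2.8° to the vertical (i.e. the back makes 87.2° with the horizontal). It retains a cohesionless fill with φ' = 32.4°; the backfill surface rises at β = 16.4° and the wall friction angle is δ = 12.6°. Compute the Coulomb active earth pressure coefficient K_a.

K_a = sin²(α+φ) / [sin²α · sin(α−δ) · (1 + √{sin(φ+δ)sin(φ−β) / (sin(α−δ)sin(α+β))})²].
With α = 87.2°, φ = 32.4°, δ = 12.6°, β = 16.4°: K_a = 0.3708.

0.371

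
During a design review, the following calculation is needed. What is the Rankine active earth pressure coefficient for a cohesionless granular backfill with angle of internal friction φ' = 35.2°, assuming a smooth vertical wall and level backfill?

K_a = tan²(45° − φ/2) = tan²(27.40°) = 0.2687.

0.269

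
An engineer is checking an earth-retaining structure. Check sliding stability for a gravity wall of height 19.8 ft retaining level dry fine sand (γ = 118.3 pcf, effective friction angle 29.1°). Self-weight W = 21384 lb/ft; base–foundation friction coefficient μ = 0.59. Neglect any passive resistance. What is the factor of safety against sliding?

K_a = tan²(45° − 29.1°/2) = 0.3456.
P_a = ½K_aγH² = 0.5×0.3456×118.3×19.8² = 8014 lb/ft, acting at H/3 = 6.600 ft above the base.
FS_sliding = μW / P_a = 0.59×21384 / 8014 = 1.574.

1.57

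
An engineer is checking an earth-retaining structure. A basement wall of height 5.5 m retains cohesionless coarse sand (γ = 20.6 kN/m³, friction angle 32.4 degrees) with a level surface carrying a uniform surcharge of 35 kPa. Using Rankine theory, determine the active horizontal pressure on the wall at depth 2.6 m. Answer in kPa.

K_a = (1 − sin φ)/(1 + sin φ) = 0.3022.
σ_v = γz + q = 20.6 × 2.6 + 35 = 88.56 kPa.
σ_h = K_a σ_v = 0.3022 × 88.56 = 26.77 kPa.

26.8 kPa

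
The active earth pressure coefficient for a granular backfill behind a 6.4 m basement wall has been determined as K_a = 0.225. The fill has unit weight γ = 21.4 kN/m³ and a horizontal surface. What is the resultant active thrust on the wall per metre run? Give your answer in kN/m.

98.6 kN/m

P = ½ K_a γ H² = 0.5 × 0.225 × 21.4 × 6.4² = 98.61 kN/m.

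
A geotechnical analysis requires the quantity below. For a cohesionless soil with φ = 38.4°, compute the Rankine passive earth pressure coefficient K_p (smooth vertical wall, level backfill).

4.28

K_p = (1 + sin φ)/(1 − sin φ) = tan²(45° + 38.4°/2) = 4.279.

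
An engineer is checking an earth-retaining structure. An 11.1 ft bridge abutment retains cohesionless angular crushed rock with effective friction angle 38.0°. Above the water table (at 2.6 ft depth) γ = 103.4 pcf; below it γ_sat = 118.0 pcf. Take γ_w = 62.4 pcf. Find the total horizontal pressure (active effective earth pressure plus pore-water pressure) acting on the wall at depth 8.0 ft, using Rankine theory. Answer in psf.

K_a = (1 − sin φ)/(1 + sin φ) = 0.2379.
γ' = 118.0 − 62.4 = 55.60 pcf.
Effective vertical stress at 8.0 ft: σ'_v = 103.4×2.6 + 55.60×5.40 = 569.1 psf.
σ'_h = K_a σ'_v = 0.2379 × 569.1 = 135.4 psf; u = γ_w × 5.40 = 337.0 psf.
Total σ_h = 135.4 + 337.0 = 472.3 psf.

472 psf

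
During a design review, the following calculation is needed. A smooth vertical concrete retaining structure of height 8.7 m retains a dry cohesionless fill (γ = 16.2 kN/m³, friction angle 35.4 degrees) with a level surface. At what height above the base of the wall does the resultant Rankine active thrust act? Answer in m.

2.90 m

K_a = 0.2664.
The pressure distribution is triangular, so the resultant acts at H/3 above the base = 8.7/3 = 2.900 m.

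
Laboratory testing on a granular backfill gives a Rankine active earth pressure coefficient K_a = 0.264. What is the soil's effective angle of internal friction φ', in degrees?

35.6°

K_a = tan²(45° − φ/2) ⇒ 45° − φ/2 = arctan(√0.264) = 27.19°.
φ = 2(45° − 27.19°) = 35.61°.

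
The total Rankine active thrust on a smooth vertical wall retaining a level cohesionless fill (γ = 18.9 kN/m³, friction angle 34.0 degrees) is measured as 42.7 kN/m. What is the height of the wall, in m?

4.00 m

K_a = 0.2827. P_a = ½ K_a γ H² ⇒ H = √(2P_a/(K_a γ)).
H = √(2×42.7/(0.2827×18.9)) = 3.998 m.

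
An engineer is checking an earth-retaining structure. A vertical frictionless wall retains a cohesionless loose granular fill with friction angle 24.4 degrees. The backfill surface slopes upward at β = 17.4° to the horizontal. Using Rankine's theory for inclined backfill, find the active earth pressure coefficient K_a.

0.515

K_a = cos β · (cos β − √(cos²β − cos²φ)) / (cos β + √(cos²β − cos²φ)).
cos β = 0.9542, cos φ = 0.9107, √(cos²β − cos²φ) = 0.2850.
K_a = 0.9542 × (0.9542 − 0.2850)/(0.9542 + 0.2850) = 0.5153.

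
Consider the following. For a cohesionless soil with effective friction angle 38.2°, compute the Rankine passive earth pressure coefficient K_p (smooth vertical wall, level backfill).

4.24

K_p = (1 + sin φ)/(1 − sin φ) = tan²(45° + 38.2°/2) = 4.241.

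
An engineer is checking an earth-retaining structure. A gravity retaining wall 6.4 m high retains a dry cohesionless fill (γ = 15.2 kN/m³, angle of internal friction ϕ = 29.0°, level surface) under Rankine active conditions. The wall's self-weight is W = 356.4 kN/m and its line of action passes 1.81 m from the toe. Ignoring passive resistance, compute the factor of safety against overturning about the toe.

K_a = tan²(45° − 29.0°/2) = 0.3470.
P_a = ½K_aγH² = 0.5×0.3470×15.2×6.4² = 108.0 kN/m, acting at H/3 = 2.133 m above the base.
Overturning moment M_o = P_a × H/3 = 108.0 × 2.133 = 230.4.
Resisting moment M_r = W × 1.81 = 356.4 × 1.81 = 645.1.
FS_overturning = M_r/M_o = 645.1/230.4 = 2.800.

2.80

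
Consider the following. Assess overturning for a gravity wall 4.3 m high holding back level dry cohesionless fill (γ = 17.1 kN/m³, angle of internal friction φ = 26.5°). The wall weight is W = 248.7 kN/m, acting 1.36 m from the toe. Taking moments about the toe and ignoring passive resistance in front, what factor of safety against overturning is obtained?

3.90

K_a = tan²(45° − 26.5°/2) = 0.3829.
P_a = ½K_aγH² = 0.5×0.3829×17.1×4.3² = 60.54 kN/m, acting at H/3 = 1.433 m above the base.
Overturning moment M_o = P_a × H/3 = 60.54 × 1.433 = 86.77.
Resisting moment M_r = W × 1.36 = 248.7 × 1.36 = 338.2.
FS_overturning = M_r/M_o = 338.2/86.77 = 3.898.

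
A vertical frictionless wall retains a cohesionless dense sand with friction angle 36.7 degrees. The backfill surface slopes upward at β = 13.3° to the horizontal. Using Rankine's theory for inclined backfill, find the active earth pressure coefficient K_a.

K_a = cos β · (cos β − √(cos²β − cos²φ)) / (cos β + √(cos²β − cos²φ)).
cos β = 0.9732, cos φ = 0.8018, √(cos²β − cos²φ) = 0.5516.
K_a = 0.9732 × (0.9732 − 0.5516)/(0.9732 + 0.5516) = 0.2691.

0.269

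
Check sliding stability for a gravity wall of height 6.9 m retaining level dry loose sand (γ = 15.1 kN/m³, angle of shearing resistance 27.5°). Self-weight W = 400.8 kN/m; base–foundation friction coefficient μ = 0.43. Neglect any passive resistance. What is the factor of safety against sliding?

1.30

K_a = tan²(45° − 27.5°/2) = 0.3682.
P_a = ½K_aγH² = 0.5×0.3682×15.1×6.9² = 132.4 kN/m, acting at H/3 = 2.300 m above the base.
FS_sliding = μW / P_a = 0.43×400.8 / 132.4 = 1.302.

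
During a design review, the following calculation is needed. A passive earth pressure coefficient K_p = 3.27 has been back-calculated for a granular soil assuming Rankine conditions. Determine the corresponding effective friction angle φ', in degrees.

K_p = (1+sin φ)/(1−sin φ) ⇒ sin φ = (K_p − 1)/(K_p + 1) = 0.5316.
φ = arcsin(0.5316) = 32.11°.

32.1°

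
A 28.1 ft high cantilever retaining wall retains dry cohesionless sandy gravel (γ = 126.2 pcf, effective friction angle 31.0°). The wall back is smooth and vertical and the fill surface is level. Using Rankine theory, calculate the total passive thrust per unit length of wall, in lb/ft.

156000 lb/ft

K_p = tan²(45° + φ/2) = 3.124.
P_p = ½ K_p γ H² = 0.5 × 3.124 × 126.2 × 28.1² = 155700 lb/ft.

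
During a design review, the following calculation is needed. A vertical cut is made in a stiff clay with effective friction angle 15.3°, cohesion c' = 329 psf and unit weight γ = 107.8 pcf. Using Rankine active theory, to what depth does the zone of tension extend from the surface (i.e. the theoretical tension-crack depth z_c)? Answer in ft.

K_a = tan²(45° − 15.3°/2) = 0.5824; √K_a = 0.7632.
The active pressure is zero where K_a γ z = 2c√K_a, so z_c = 2c/(γ√K_a) = 2×329/(107.8×0.7632) = 7.998 ft.

8.00 ft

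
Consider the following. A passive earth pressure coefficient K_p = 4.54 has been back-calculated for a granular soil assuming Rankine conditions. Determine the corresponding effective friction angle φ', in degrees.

39.7°

K_p = (1+sin φ)/(1−sin φ) ⇒ sin φ = (K_p − 1)/(K_p + 1) = 0.6390.
φ = arcsin(0.6390) = 39.72°.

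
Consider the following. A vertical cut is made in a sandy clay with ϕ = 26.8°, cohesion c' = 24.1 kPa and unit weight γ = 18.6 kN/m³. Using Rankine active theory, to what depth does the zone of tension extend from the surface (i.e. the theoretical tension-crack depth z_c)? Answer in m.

4.21 m

K_a = tan²(45° − 26.8°/2) = 0.3785; √K_a = 0.6152.
The active pressure is zero where K_a γ z = 2c√K_a, so z_c = 2c/(γ√K_a) = 2×24.1/(18.6×0.6152) = 4.212 m.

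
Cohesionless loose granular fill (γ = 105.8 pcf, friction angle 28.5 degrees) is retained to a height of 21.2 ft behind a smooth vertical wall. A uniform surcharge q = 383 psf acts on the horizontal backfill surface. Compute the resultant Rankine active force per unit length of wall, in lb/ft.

K_a = tan²(45° − φ/2) = 0.3540.
Soil triangle: ½ K_a γ H² = 0.5×0.3540×105.8×21.2² = 8415 lb/ft.
Surcharge rectangle: K_a q H = 0.3540×383×21.2 = 2874 lb/ft.
Total = 8415 + 2874 = 11290 lb/ft.

11300 lb/ft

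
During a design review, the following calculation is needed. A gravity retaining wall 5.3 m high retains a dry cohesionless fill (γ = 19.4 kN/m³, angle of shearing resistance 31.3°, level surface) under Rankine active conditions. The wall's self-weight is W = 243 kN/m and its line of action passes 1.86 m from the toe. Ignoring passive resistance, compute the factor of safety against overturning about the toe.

2.97

K_a = tan²(45° − 31.3°/2) = 0.3162.
P_a = ½K_aγH² = 0.5×0.3162×19.4×5.3² = 86.16 kN/m, acting at H/3 = 1.767 m above the base.
Overturning moment M_o = P_a × H/3 = 86.16 × 1.767 = 152.2.
Resisting moment M_r = W × 1.86 = 243 × 1.86 = 452.0.
FS_overturning = M_r/M_o = 452.0/152.2 = 2.969.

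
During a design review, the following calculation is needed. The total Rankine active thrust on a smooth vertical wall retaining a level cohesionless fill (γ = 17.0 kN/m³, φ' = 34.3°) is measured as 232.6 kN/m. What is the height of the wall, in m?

K_a = 0.2792. P_a = ½ K_a γ H² ⇒ H = √(2P_a/(K_a γ)).
H = √(2×232.6/(0.2792×17.0)) = 9.901 m.

9.90 m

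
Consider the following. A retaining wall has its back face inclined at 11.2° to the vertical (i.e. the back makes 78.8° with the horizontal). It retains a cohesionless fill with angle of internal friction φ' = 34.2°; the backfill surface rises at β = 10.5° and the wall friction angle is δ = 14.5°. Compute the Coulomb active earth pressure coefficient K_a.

K_a = sin²(α+φ) / [sin²α · sin(α−δ) · (1 + √{sin(φ+δ)sin(φ−β) / (sin(α−δ)sin(α+β))})²].
With α = 78.8°, φ = 34.2°, δ = 14.5°, β = 10.5°: K_a = 0.3920.

0.392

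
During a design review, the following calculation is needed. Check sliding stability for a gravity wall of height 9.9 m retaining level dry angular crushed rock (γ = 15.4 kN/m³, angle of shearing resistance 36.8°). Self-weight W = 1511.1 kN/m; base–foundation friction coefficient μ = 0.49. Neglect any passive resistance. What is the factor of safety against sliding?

3.91

K_a = tan²(45° − 36.8°/2) = 0.2508.
P_a = ½K_aγH² = 0.5×0.2508×15.4×9.9² = 189.2 kN/m, acting at H/3 = 3.300 m above the base.
FS_sliding = μW / P_a = 0.49×1511.1 / 189.2 = 3.913.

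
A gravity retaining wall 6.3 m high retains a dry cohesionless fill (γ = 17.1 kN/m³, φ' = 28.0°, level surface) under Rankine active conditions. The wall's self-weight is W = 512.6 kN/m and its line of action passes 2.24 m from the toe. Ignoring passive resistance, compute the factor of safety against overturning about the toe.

K_a = tan²(45° − 28.0°/2) = 0.3610.
P_a = ½K_aγH² = 0.5×0.3610×17.1×6.3² = 122.5 kN/m, acting at H/3 = 2.100 m above the base.
Overturning moment M_o = P_a × H/3 = 122.5 × 2.100 = 257.3.
Resisting moment M_r = W × 2.24 = 512.6 × 2.24 = 1148.
FS_overturning = M_r/M_o = 1148/257.3 = 4.463.

4.46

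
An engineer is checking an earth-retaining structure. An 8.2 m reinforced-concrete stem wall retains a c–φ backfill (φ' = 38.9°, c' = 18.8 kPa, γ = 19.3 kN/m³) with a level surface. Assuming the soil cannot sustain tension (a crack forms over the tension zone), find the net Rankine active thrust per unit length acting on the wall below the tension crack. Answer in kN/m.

37.5 kN/m

K_a = 0.2285; √K_a = 0.4780.
Tension-crack depth z_c = 2c/(γ√K_a) = 2×18.8/(19.3×0.4780) = 4.075 m.
σ_a at base = K_a γ H − 2c√K_a = 0.2285×19.3×8.2 − 2×18.8×0.4780 = 18.19 kPa.
P_a = ½ × 18.19 × (H − z_c) = 0.5×18.19×4.125 = 37.52 kN/m.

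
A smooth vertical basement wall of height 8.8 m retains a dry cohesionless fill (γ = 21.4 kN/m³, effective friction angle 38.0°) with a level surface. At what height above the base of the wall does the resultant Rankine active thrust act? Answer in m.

2.93 m

K_a = 0.2379.
The pressure distribution is triangular, so the resultant acts at H/3 above the base = 8.8/3 = 2.933 m.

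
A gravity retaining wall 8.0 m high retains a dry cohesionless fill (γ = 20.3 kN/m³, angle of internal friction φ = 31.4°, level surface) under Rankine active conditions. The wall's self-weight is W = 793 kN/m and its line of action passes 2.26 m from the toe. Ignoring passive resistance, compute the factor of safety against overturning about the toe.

3.29

K_a = tan²(45° − 31.4°/2) = 0.3149.
P_a = ½K_aγH² = 0.5×0.3149×20.3×8.0² = 204.6 kN/m, acting at H/3 = 2.667 m above the base.
Overturning moment M_o = P_a × H/3 = 204.6 × 2.667 = 545.5.
Resisting moment M_r = W × 2.26 = 793 × 2.26 = 1792.
FS_overturning = M_r/M_o = 1792/545.5 = 3.285.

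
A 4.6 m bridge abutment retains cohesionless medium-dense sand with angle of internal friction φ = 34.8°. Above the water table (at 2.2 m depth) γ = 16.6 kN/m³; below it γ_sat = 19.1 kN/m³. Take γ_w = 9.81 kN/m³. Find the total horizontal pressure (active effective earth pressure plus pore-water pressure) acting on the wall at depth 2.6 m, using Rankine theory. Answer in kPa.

K_a = (1 − sin φ)/(1 + sin φ) = 0.2733.
γ' = 19.1 − 9.81 = 9.290 kN/m³.
Effective vertical stress at 2.6 m: σ'_v = 16.6×2.2 + 9.290×0.400 = 40.24 kPa.
σ'_h = K_a σ'_v = 0.2733 × 40.24 = 11.00 kPa; u = γ_w × 0.400 = 3.924 kPa.
Total σ_h = 11.00 + 3.924 = 14.92 kPa.

14.9 kPa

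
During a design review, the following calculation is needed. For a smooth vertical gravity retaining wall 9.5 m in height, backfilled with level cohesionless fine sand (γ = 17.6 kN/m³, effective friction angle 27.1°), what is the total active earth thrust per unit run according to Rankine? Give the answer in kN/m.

K_a = tan²(45° − φ/2) = 0.3741.
P_a = ½ K_a γ H² = 0.5 × 0.3741 × 17.6 × 9.5² = 297.1 kN/m.

297 kN/m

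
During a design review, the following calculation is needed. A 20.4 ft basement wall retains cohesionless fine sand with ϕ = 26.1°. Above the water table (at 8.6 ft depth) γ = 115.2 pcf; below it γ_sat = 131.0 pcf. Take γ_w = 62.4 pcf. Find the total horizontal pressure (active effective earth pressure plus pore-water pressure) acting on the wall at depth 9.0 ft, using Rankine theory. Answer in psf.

K_a = (1 − sin φ)/(1 + sin φ) = 0.3889.
γ' = 131.0 − 62.4 = 68.60 pcf.
Effective vertical stress at 9.0 ft: σ'_v = 115.2×8.6 + 68.60×0.400 = 1018 psf.
σ'_h = K_a σ'_v = 0.3889 × 1018 = 396.0 psf; u = γ_w × 0.400 = 24.96 psf.
Total σ_h = 396.0 + 24.96 = 421.0 psf.

421 psf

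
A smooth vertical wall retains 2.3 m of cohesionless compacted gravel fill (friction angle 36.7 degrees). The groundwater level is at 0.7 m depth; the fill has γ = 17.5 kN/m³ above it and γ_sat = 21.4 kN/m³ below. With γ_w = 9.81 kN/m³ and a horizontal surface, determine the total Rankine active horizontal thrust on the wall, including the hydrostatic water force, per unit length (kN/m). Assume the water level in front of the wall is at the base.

K_a = tan²(45° − φ/2) = 0.2519.
γ' = 21.4 − 9.81 = 11.59 kN/m³. Depth below WT = 1.6 m.
σ'_h at WT = K_a γ d_w = 3.085 kPa; at base = 3.085 + K_a γ' × 1.6 = 7.756 kPa.
P₁ (0–0.7 m) = ½×3.085×0.7 = 1.080. P₂ (0.7–2.3 m) = ½(3.085+7.756)×1.6 = 8.673.
P_w = ½ γ_w h₂² = 0.5×9.81×1.6² = 12.56. Total = 1.080+8.673+12.56 = 22.31 kN/m.

22.3 kN/m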